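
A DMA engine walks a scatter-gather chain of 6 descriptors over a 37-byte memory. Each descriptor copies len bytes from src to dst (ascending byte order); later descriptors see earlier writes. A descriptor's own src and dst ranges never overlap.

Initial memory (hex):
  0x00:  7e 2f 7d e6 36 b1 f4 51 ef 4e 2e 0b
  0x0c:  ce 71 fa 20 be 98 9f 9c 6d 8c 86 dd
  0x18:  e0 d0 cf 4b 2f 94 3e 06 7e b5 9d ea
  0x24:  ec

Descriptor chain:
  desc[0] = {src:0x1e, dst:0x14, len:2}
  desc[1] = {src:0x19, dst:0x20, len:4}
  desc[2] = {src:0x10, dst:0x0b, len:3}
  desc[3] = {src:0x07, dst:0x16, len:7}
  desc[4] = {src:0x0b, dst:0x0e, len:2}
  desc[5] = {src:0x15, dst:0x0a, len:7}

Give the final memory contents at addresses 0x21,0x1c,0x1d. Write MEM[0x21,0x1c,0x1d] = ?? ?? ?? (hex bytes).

  after D0: wrote 2B at 0x14 = 3e06
  after D1: wrote 4B at 0x20 = d0cf4b2f
  after D2: wrote 3B at 0x0b = be989f
  after D3: wrote 7B at 0x16 = 51ef4e2ebe989f
  after D4: wrote 2B at 0x0e = be98
  after D5: wrote 7B at 0x0a = 0651ef4e2ebe98
query mem[0x21]=0xcf, mem[0x1c]=0x9f, mem[0x1d]=0x94

MEM[0x21,0x1c,0x1d] = cf 9f 94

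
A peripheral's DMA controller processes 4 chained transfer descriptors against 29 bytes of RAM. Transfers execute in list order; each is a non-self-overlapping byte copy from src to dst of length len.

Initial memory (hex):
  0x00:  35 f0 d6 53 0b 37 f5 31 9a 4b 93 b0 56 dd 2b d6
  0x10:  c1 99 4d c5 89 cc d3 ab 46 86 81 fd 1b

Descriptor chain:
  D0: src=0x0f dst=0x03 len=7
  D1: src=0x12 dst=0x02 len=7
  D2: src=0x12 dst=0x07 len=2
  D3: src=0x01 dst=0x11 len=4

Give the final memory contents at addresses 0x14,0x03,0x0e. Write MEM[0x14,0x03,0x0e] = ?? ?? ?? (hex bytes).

MEM[0x14,0x03,0x0e] = 89 c5 2b

#0 dst[0x03+7] := {0xd6,0xc1,0x99,0x4d,0xc5,0x89,0xcc}
#1 dst[0x02+7] := {0x4d,0xc5,0x89,0xcc,0xd3,0xab,0x46}
#2 dst[0x07+2] := {0x4d,0xc5}
#3 dst[0x11+4] := {0xf0,0x4d,0xc5,0x89}
query mem[0x14]=0x89, mem[0x03]=0xc5, mem[0x0e]=0x2b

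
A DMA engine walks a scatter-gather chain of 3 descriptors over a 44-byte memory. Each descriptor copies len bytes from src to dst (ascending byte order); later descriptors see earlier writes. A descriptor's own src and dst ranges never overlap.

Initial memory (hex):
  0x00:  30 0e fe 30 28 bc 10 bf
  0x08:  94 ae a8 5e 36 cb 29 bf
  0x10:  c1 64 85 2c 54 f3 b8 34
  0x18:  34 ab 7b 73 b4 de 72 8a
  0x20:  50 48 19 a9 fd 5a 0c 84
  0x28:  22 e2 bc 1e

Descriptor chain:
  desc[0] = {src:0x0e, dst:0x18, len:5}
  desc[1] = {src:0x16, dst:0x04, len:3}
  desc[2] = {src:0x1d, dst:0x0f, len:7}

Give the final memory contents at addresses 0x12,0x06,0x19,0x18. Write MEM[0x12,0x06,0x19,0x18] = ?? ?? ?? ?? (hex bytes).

MEM[0x12,0x06,0x19,0x18] = 50 29 bf 29

[0] 0x0e->0x18 len=5 : 29 bf c1 64 85
[1] 0x16->0x04 len=3 : b8 34 29
[2] 0x1d->0x0f len=7 : de 72 8a 50 48 19 a9
query mem[0x12]=0x50, mem[0x06]=0x29, mem[0x19]=0xbf, mem[0x18]=0x29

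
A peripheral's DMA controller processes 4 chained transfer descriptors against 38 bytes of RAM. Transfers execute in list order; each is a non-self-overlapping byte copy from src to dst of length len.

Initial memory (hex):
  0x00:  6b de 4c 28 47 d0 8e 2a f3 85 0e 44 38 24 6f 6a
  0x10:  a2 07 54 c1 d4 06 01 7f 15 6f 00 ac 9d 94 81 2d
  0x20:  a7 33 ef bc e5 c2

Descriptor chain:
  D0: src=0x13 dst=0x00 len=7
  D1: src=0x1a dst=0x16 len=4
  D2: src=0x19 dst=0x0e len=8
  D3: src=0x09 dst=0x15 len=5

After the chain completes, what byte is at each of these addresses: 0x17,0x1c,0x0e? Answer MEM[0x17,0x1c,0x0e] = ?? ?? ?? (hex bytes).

MEM[0x17,0x1c,0x0e] = 44 9d 94

[0] 0x13->0x00 len=7 : c1 d4 06 01 7f 15 6f
[1] 0x1a->0x16 len=4 : 00 ac 9d 94
[2] 0x19->0x0e len=8 : 94 00 ac 9d 94 81 2d a7
[3] 0x09->0x15 len=5 : 85 0e 44 38 24
query mem[0x17]=0x44, mem[0x1c]=0x9d, mem[0x0e]=0x94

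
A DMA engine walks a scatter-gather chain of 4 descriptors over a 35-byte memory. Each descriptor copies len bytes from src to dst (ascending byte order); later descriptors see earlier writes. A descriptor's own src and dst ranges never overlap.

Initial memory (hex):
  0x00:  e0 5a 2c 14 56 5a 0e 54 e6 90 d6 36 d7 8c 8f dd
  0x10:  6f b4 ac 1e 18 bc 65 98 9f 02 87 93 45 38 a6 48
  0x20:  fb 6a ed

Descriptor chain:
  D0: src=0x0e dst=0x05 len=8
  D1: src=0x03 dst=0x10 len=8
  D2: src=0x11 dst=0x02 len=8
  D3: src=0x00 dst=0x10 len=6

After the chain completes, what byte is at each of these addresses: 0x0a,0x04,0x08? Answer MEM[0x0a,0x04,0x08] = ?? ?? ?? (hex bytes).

MEM[0x0a,0x04,0x08] = 1e dd 1e

#0 dst[0x05+8] := {0x8f,0xdd,0x6f,0xb4,0xac,0x1e,0x18,0xbc}
#1 dst[0x10+8] := {0x14,0x56,0x8f,0xdd,0x6f,0xb4,0xac,0x1e}
#2 dst[0x02+8] := {0x56,0x8f,0xdd,0x6f,0xb4,0xac,0x1e,0x9f}
#3 dst[0x10+6] := {0xe0,0x5a,0x56,0x8f,0xdd,0x6f}
query mem[0x0a]=0x1e, mem[0x04]=0xdd, mem[0x08]=0x1e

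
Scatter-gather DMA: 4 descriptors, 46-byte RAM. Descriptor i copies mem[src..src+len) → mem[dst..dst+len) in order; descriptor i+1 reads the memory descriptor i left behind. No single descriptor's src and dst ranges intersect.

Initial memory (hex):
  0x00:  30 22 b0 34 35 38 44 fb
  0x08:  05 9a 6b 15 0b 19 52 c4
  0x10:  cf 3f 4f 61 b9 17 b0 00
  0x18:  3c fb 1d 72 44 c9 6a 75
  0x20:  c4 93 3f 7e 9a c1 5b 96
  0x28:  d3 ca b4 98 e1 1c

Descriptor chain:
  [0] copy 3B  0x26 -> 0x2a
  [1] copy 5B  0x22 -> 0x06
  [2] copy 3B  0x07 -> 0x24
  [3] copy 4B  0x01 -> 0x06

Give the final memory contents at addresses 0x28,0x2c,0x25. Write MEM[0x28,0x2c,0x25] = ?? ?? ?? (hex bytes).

[0] 0x26->0x2a len=3 : 5b 96 d3
[1] 0x22->0x06 len=5 : 3f 7e 9a c1 5b
[2] 0x07->0x24 len=3 : 7e 9a c1
[3] 0x01->0x06 len=4 : 22 b0 34 35
query mem[0x28]=0xd3, mem[0x2c]=0xd3, mem[0x25]=0x9a

MEM[0x28,0x2c,0x25] = d3 d3 9a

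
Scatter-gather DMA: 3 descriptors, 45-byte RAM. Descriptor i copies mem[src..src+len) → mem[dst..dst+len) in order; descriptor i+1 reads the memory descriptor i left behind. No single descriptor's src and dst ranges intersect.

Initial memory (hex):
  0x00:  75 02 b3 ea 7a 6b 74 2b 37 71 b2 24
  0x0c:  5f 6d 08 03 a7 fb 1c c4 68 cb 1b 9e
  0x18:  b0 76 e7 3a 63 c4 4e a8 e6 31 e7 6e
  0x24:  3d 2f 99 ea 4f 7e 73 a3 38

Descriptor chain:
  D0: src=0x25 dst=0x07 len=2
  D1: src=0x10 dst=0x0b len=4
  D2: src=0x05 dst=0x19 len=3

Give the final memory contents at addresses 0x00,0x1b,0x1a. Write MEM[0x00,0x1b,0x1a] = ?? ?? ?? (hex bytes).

[0] 0x25->0x07 len=2 : 2f 99
[1] 0x10->0x0b len=4 : a7 fb 1c c4
[2] 0x05->0x19 len=3 : 6b 74 2f
query mem[0x00]=0x75, mem[0x1b]=0x2f, mem[0x1a]=0x74

MEM[0x00,0x1b,0x1a] = 75 2f 74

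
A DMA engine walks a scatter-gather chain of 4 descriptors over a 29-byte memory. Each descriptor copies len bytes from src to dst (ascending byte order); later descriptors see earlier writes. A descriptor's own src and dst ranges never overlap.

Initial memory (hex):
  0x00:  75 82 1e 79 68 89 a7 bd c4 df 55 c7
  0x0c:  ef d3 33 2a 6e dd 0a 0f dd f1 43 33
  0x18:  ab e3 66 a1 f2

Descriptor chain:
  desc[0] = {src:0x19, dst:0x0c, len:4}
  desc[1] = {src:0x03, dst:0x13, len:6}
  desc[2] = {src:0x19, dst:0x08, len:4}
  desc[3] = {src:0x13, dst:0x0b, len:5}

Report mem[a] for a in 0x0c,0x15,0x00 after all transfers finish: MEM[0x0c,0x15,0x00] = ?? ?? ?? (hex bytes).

D0: mem[0x0c..0x0f] <- [e3 66 a1 f2]
D1: mem[0x13..0x18] <- [79 68 89 a7 bd c4]
D2: mem[0x08..0x0b] <- [e3 66 a1 f2]
D3: mem[0x0b..0x0f] <- [79 68 89 a7 bd]
query mem[0x0c]=0x68, mem[0x15]=0x89, mem[0x00]=0x75

MEM[0x0c,0x15,0x00] = 68 89 75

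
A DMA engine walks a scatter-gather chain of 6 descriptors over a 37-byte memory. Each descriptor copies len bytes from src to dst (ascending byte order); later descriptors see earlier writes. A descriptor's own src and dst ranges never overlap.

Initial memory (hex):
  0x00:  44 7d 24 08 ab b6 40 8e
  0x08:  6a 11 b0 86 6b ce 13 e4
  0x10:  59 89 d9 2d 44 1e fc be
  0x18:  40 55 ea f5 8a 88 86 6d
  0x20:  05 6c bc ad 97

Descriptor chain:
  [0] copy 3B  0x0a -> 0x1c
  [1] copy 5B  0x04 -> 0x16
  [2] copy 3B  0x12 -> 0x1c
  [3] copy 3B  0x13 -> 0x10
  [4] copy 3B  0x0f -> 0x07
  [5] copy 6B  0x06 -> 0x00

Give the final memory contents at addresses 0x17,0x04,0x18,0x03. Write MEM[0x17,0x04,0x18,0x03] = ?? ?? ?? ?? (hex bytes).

MEM[0x17,0x04,0x18,0x03] = b6 b0 40 44

#0 dst[0x1c+3] := {0xb0,0x86,0x6b}
#1 dst[0x16+5] := {0xab,0xb6,0x40,0x8e,0x6a}
#2 dst[0x1c+3] := {0xd9,0x2d,0x44}
#3 dst[0x10+3] := {0x2d,0x44,0x1e}
#4 dst[0x07+3] := {0xe4,0x2d,0x44}
#5 dst[0x00+6] := {0x40,0xe4,0x2d,0x44,0xb0,0x86}
query mem[0x17]=0xb6, mem[0x04]=0xb0, mem[0x18]=0x40, mem[0x03]=0x44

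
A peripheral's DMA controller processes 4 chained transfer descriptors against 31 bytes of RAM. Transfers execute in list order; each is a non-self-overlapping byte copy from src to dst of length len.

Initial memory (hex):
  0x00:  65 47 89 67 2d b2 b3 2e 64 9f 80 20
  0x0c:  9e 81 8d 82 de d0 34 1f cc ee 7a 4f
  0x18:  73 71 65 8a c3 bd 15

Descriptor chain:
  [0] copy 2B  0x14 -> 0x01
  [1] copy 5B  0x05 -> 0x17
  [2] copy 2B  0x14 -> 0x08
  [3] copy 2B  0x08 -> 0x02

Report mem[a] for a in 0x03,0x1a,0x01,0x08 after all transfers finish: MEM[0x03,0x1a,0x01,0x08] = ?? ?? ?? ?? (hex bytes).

[0] 0x14->0x01 len=2 : cc ee
[1] 0x05->0x17 len=5 : b2 b3 2e 64 9f
[2] 0x14->0x08 len=2 : cc ee
[3] 0x08->0x02 len=2 : cc ee
query mem[0x03]=0xee, mem[0x1a]=0x64, mem[0x01]=0xcc, mem[0x08]=0xcc

MEM[0x03,0x1a,0x01,0x08] = ee 64 cc cc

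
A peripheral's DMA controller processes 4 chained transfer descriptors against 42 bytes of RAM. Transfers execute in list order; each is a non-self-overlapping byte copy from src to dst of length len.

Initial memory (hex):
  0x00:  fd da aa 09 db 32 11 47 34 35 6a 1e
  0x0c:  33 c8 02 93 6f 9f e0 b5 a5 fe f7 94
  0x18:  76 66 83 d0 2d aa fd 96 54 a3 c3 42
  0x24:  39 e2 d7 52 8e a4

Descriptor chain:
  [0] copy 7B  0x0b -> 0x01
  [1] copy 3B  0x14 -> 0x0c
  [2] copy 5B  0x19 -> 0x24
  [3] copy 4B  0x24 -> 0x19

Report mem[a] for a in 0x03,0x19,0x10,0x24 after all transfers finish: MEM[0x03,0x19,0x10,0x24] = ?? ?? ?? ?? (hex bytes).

D0: mem[0x01..0x07] <- [1e 33 c8 02 93 6f 9f]
D1: mem[0x0c..0x0e] <- [a5 fe f7]
D2: mem[0x24..0x28] <- [66 83 d0 2d aa]
D3: mem[0x19..0x1c] <- [66 83 d0 2d]
query mem[0x03]=0xc8, mem[0x19]=0x66, mem[0x10]=0x6f, mem[0x24]=0x66

MEM[0x03,0x19,0x10,0x24] = c8 66 6f 66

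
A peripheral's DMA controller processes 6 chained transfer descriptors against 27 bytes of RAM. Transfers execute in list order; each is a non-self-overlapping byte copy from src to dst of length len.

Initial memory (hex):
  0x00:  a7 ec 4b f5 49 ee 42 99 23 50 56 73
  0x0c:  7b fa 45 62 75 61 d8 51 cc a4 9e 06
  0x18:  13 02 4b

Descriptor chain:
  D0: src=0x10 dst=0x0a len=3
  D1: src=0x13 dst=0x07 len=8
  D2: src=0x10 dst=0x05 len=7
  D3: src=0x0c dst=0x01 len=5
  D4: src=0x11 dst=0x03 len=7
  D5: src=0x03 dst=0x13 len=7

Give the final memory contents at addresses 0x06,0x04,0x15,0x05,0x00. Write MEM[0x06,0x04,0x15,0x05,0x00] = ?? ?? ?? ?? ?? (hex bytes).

MEM[0x06,0x04,0x15,0x05,0x00] = cc d8 51 51 a7

#0 dst[0x0a+3] := {0x75,0x61,0xd8}
#1 dst[0x07+8] := {0x51,0xcc,0xa4,0x9e,0x06,0x13,0x02,0x4b}
#2 dst[0x05+7] := {0x75,0x61,0xd8,0x51,0xcc,0xa4,0x9e}
#3 dst[0x01+5] := {0x13,0x02,0x4b,0x62,0x75}
#4 dst[0x03+7] := {0x61,0xd8,0x51,0xcc,0xa4,0x9e,0x06}
#5 dst[0x13+7] := {0x61,0xd8,0x51,0xcc,0xa4,0x9e,0x06}
query mem[0x06]=0xcc, mem[0x04]=0xd8, mem[0x15]=0x51, mem[0x05]=0x51, mem[0x00]=0xa7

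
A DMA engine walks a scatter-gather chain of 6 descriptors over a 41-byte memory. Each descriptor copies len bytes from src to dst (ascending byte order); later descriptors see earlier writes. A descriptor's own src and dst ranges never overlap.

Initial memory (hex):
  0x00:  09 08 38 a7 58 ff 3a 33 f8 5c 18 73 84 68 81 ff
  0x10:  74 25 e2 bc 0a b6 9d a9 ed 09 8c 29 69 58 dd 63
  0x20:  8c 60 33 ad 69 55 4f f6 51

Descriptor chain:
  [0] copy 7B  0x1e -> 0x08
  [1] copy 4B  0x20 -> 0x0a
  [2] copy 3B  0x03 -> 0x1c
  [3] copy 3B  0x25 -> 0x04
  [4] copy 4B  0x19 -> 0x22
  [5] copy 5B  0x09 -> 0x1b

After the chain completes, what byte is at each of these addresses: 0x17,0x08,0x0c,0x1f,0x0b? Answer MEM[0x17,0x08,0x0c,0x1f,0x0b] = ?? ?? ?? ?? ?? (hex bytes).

[0] 0x1e->0x08 len=7 : dd 63 8c 60 33 ad 69
[1] 0x20->0x0a len=4 : 8c 60 33 ad
[2] 0x03->0x1c len=3 : a7 58 ff
[3] 0x25->0x04 len=3 : 55 4f f6
[4] 0x19->0x22 len=4 : 09 8c 29 a7
[5] 0x09->0x1b len=5 : 63 8c 60 33 ad
query mem[0x17]=0xa9, mem[0x08]=0xdd, mem[0x0c]=0x33, mem[0x1f]=0xad, mem[0x0b]=0x60

MEM[0x17,0x08,0x0c,0x1f,0x0b] = a9 dd 33 ad 60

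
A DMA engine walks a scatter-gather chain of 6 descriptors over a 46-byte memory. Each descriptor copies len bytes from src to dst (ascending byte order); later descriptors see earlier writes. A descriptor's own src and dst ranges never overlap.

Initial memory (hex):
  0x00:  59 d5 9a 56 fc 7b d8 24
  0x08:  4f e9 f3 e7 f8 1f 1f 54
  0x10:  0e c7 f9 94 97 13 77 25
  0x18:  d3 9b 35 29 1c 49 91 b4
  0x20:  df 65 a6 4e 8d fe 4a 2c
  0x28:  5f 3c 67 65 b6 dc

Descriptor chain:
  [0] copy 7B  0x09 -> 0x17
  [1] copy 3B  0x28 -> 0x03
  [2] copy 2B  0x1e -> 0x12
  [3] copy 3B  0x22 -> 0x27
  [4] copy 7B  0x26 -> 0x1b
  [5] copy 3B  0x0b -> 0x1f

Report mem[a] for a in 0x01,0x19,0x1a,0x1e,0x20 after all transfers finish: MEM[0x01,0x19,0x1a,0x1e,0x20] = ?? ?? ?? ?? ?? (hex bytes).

MEM[0x01,0x19,0x1a,0x1e,0x20] = d5 e7 f8 8d f8

[0] 0x09->0x17 len=7 : e9 f3 e7 f8 1f 1f 54
[1] 0x28->0x03 len=3 : 5f 3c 67
[2] 0x1e->0x12 len=2 : 91 b4
[3] 0x22->0x27 len=3 : a6 4e 8d
[4] 0x26->0x1b len=7 : 4a a6 4e 8d 67 65 b6
[5] 0x0b->0x1f len=3 : e7 f8 1f
query mem[0x01]=0xd5, mem[0x19]=0xe7, mem[0x1a]=0xf8, mem[0x1e]=0x8d, mem[0x20]=0xf8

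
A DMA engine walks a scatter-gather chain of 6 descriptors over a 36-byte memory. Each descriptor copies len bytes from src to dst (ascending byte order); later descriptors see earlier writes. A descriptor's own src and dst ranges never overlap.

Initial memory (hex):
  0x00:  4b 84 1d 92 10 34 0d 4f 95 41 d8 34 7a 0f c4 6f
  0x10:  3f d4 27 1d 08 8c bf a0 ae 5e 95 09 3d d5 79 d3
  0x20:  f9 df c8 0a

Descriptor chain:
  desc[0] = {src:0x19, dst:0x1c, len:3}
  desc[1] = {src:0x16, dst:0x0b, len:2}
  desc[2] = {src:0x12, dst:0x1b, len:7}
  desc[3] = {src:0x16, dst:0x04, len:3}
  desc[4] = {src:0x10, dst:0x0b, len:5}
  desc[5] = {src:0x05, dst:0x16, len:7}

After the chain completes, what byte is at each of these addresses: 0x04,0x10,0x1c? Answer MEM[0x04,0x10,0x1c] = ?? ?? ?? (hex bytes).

MEM[0x04,0x10,0x1c] = bf 3f 3f

  after D0: wrote 3B at 0x1c = 5e9509
  after D1: wrote 2B at 0x0b = bfa0
  after D2: wrote 7B at 0x1b = 271d088cbfa0ae
  after D3: wrote 3B at 0x04 = bfa0ae
  after D4: wrote 5B at 0x0b = 3fd4271d08
  after D5: wrote 7B at 0x16 = a0ae4f9541d83f
query mem[0x04]=0xbf, mem[0x10]=0x3f, mem[0x1c]=0x3f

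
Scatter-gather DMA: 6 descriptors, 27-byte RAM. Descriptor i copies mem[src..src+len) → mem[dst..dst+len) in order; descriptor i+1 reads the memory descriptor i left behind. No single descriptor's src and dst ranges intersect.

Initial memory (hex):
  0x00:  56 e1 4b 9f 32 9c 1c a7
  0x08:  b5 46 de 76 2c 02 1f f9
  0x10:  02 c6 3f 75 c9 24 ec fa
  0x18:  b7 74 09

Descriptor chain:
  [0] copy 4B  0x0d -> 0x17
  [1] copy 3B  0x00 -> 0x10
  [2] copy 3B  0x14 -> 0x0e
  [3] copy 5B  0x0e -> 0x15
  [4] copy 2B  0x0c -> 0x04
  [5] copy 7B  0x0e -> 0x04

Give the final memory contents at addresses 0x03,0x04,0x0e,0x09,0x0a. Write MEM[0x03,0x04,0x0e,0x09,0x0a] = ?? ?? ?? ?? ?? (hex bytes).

#0 dst[0x17+4] := {0x02,0x1f,0xf9,0x02}
#1 dst[0x10+3] := {0x56,0xe1,0x4b}
#2 dst[0x0e+3] := {0xc9,0x24,0xec}
#3 dst[0x15+5] := {0xc9,0x24,0xec,0xe1,0x4b}
#4 dst[0x04+2] := {0x2c,0x02}
#5 dst[0x04+7] := {0xc9,0x24,0xec,0xe1,0x4b,0x75,0xc9}
query mem[0x03]=0x9f, mem[0x04]=0xc9, mem[0x0e]=0xc9, mem[0x09]=0x75, mem[0x0a]=0xc9

MEM[0x03,0x04,0x0e,0x09,0x0a] = 9f c9 c9 75 c9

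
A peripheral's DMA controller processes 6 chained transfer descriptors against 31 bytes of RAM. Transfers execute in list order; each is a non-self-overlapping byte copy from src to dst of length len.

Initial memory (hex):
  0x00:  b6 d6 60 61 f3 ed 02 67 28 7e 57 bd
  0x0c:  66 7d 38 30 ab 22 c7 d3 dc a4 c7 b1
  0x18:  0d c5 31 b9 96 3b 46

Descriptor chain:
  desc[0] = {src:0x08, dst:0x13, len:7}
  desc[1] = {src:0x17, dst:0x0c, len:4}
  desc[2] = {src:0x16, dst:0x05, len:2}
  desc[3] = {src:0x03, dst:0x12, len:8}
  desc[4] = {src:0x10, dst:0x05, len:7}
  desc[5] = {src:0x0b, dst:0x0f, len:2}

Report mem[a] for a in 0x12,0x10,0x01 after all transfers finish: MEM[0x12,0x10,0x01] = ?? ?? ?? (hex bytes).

  after D0: wrote 7B at 0x13 = 287e57bd667d38
  after D1: wrote 4B at 0x0c = 667d3831
  after D2: wrote 2B at 0x05 = bd66
  after D3: wrote 8B at 0x12 = 61f3bd6667287e57
  after D4: wrote 7B at 0x05 = ab2261f3bd6667
  after D5: wrote 2B at 0x0f = 6766
query mem[0x12]=0x61, mem[0x10]=0x66, mem[0x01]=0xd6

MEM[0x12,0x10,0x01] = 61 66 d6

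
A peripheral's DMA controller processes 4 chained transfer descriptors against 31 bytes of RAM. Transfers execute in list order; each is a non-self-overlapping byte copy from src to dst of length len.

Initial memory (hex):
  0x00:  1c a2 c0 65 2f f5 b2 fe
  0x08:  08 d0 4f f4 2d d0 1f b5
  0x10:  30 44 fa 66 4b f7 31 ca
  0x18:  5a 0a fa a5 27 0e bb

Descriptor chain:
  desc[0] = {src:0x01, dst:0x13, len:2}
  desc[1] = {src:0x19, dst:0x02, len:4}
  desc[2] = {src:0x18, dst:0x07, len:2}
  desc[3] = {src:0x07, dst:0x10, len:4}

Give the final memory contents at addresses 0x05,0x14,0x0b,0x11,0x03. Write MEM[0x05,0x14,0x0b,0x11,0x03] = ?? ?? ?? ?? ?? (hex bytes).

[0] 0x01->0x13 len=2 : a2 c0
[1] 0x19->0x02 len=4 : 0a fa a5 27
[2] 0x18->0x07 len=2 : 5a 0a
[3] 0x07->0x10 len=4 : 5a 0a d0 4f
query mem[0x05]=0x27, mem[0x14]=0xc0, mem[0x0b]=0xf4, mem[0x11]=0x0a, mem[0x03]=0xfa

MEM[0x05,0x14,0x0b,0x11,0x03] = 27 c0 f4 0a fa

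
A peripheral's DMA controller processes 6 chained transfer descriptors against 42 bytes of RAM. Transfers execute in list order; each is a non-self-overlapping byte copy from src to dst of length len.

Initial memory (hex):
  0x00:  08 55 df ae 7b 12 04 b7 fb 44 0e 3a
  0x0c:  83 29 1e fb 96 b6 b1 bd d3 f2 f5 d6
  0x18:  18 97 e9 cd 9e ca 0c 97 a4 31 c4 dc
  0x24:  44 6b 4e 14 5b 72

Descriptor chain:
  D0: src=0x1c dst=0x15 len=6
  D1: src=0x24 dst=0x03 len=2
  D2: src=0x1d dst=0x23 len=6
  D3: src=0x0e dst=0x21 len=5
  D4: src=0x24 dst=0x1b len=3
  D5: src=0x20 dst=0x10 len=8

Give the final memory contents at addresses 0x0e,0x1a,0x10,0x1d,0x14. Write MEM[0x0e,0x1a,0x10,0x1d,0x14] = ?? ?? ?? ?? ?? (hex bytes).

#0 dst[0x15+6] := {0x9e,0xca,0x0c,0x97,0xa4,0x31}
#1 dst[0x03+2] := {0x44,0x6b}
#2 dst[0x23+6] := {0xca,0x0c,0x97,0xa4,0x31,0xc4}
#3 dst[0x21+5] := {0x1e,0xfb,0x96,0xb6,0xb1}
#4 dst[0x1b+3] := {0xb6,0xb1,0xa4}
#5 dst[0x10+8] := {0xa4,0x1e,0xfb,0x96,0xb6,0xb1,0xa4,0x31}
query mem[0x0e]=0x1e, mem[0x1a]=0x31, mem[0x10]=0xa4, mem[0x1d]=0xa4, mem[0x14]=0xb6

MEM[0x0e,0x1a,0x10,0x1d,0x14] = 1e 31 a4 a4 b6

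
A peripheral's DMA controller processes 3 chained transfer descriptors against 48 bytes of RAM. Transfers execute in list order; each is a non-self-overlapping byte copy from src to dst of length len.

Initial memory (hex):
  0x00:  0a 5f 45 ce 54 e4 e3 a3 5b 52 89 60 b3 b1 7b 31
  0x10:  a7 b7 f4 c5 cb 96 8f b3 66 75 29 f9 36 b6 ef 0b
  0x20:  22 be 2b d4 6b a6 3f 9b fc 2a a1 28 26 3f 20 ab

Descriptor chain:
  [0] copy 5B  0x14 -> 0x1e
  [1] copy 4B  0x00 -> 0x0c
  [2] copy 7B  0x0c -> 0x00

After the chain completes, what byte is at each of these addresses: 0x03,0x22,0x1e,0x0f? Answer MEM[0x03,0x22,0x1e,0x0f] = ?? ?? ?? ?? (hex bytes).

  after D0: wrote 5B at 0x1e = cb968fb366
  after D1: wrote 4B at 0x0c = 0a5f45ce
  after D2: wrote 7B at 0x00 = 0a5f45cea7b7f4
query mem[0x03]=0xce, mem[0x22]=0x66, mem[0x1e]=0xcb, mem[0x0f]=0xce

MEM[0x03,0x22,0x1e,0x0f] = ce 66 cb ce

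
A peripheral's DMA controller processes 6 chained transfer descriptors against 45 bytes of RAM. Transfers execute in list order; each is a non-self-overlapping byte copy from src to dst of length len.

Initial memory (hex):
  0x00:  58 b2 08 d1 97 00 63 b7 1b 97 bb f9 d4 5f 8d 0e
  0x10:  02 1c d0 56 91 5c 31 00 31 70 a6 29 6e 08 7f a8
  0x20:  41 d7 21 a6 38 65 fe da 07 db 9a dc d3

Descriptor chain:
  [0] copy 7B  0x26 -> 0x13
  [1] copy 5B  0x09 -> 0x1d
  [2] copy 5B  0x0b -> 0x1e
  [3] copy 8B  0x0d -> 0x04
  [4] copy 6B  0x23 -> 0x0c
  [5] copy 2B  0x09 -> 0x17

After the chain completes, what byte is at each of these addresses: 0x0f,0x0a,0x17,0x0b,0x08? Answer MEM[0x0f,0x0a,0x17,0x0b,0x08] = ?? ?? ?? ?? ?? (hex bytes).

#0 dst[0x13+7] := {0xfe,0xda,0x07,0xdb,0x9a,0xdc,0xd3}
#1 dst[0x1d+5] := {0x97,0xbb,0xf9,0xd4,0x5f}
#2 dst[0x1e+5] := {0xf9,0xd4,0x5f,0x8d,0x0e}
#3 dst[0x04+8] := {0x5f,0x8d,0x0e,0x02,0x1c,0xd0,0xfe,0xda}
#4 dst[0x0c+6] := {0xa6,0x38,0x65,0xfe,0xda,0x07}
#5 dst[0x17+2] := {0xd0,0xfe}
query mem[0x0f]=0xfe, mem[0x0a]=0xfe, mem[0x17]=0xd0, mem[0x0b]=0xda, mem[0x08]=0x1c

MEM[0x0f,0x0a,0x17,0x0b,0x08] = fe fe d0 da 1c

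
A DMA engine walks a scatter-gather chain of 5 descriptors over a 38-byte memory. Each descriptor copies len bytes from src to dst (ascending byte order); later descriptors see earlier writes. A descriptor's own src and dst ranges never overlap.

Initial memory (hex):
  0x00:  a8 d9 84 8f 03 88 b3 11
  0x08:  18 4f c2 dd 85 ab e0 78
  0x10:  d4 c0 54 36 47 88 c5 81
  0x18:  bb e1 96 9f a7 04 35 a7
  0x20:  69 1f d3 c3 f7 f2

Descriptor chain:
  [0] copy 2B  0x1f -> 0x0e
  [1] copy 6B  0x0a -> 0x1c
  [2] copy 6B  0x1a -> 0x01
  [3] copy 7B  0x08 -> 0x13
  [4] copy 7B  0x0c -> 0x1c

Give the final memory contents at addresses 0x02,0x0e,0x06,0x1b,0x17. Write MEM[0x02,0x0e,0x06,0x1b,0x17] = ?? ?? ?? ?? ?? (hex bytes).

MEM[0x02,0x0e,0x06,0x1b,0x17] = 9f a7 ab 9f 85

  after D0: wrote 2B at 0x0e = a769
  after D1: wrote 6B at 0x1c = c2dd85aba769
  after D2: wrote 6B at 0x01 = 969fc2dd85ab
  after D3: wrote 7B at 0x13 = 184fc2dd85aba7
  after D4: wrote 7B at 0x1c = 85aba769d4c054
query mem[0x02]=0x9f, mem[0x0e]=0xa7, mem[0x06]=0xab, mem[0x1b]=0x9f, mem[0x17]=0x85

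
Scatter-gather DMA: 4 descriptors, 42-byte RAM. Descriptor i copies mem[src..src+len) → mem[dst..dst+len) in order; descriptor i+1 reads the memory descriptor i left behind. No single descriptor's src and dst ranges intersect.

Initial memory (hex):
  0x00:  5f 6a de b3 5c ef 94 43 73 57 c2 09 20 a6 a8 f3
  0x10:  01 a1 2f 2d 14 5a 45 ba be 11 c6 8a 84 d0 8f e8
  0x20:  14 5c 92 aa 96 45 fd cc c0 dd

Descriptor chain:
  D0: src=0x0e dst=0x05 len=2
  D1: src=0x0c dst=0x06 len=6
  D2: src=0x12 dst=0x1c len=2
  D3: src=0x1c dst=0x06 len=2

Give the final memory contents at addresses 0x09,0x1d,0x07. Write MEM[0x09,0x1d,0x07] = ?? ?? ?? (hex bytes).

MEM[0x09,0x1d,0x07] = f3 2d 2d

D0: mem[0x05..0x06] <- [a8 f3]
D1: mem[0x06..0x0b] <- [20 a6 a8 f3 01 a1]
D2: mem[0x1c..0x1d] <- [2f 2d]
D3: mem[0x06..0x07] <- [2f 2d]
query mem[0x09]=0xf3, mem[0x1d]=0x2d, mem[0x07]=0x2d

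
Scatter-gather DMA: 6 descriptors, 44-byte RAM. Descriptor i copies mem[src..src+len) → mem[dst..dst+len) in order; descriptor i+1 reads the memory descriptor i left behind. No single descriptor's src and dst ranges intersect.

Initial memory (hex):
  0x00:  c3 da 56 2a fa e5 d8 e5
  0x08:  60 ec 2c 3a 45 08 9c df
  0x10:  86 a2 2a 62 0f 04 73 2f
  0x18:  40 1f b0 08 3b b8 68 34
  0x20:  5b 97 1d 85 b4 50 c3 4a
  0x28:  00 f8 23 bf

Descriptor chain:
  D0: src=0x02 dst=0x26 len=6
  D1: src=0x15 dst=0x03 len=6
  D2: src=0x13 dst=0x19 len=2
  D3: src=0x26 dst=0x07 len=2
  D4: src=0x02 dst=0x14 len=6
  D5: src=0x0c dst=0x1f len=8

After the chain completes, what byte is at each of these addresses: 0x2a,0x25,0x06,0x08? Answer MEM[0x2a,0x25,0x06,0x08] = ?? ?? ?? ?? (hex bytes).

MEM[0x2a,0x25,0x06,0x08] = d8 2a 40 2a

D0: mem[0x26..0x2b] <- [56 2a fa e5 d8 e5]
D1: mem[0x03..0x08] <- [04 73 2f 40 1f b0]
D2: mem[0x19..0x1a] <- [62 0f]
D3: mem[0x07..0x08] <- [56 2a]
D4: mem[0x14..0x19] <- [56 04 73 2f 40 56]
D5: mem[0x1f..0x26] <- [45 08 9c df 86 a2 2a 62]
query mem[0x2a]=0xd8, mem[0x25]=0x2a, mem[0x06]=0x40, mem[0x08]=0x2a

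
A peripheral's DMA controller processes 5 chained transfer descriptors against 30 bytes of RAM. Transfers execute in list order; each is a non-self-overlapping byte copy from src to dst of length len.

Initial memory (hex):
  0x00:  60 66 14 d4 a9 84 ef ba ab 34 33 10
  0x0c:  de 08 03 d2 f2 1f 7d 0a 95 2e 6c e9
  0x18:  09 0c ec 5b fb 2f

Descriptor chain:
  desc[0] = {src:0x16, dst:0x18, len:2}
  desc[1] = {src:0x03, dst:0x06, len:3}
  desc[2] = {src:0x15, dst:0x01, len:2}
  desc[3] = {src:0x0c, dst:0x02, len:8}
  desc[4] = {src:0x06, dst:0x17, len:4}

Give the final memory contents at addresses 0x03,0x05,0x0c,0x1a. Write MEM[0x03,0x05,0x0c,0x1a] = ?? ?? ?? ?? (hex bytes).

MEM[0x03,0x05,0x0c,0x1a] = 08 d2 de 0a

[0] 0x16->0x18 len=2 : 6c e9
[1] 0x03->0x06 len=3 : d4 a9 84
[2] 0x15->0x01 len=2 : 2e 6c
[3] 0x0c->0x02 len=8 : de 08 03 d2 f2 1f 7d 0a
[4] 0x06->0x17 len=4 : f2 1f 7d 0a
query mem[0x03]=0x08, mem[0x05]=0xd2, mem[0x0c]=0xde, mem[0x1a]=0x0a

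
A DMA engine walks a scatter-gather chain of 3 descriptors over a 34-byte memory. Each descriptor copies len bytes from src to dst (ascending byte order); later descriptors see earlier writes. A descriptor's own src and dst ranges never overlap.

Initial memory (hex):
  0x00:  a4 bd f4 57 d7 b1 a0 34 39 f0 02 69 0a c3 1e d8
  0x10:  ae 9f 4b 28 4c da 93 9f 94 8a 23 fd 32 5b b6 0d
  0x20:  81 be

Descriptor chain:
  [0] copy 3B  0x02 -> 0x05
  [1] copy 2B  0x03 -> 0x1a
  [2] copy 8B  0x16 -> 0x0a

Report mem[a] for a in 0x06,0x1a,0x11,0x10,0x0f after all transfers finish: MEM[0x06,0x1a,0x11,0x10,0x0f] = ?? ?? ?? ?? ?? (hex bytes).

MEM[0x06,0x1a,0x11,0x10,0x0f] = 57 57 5b 32 d7

D0: mem[0x05..0x07] <- [f4 57 d7]
D1: mem[0x1a..0x1b] <- [57 d7]
D2: mem[0x0a..0x11] <- [93 9f 94 8a 57 d7 32 5b]
query mem[0x06]=0x57, mem[0x1a]=0x57, mem[0x11]=0x5b, mem[0x10]=0x32, mem[0x0f]=0xd7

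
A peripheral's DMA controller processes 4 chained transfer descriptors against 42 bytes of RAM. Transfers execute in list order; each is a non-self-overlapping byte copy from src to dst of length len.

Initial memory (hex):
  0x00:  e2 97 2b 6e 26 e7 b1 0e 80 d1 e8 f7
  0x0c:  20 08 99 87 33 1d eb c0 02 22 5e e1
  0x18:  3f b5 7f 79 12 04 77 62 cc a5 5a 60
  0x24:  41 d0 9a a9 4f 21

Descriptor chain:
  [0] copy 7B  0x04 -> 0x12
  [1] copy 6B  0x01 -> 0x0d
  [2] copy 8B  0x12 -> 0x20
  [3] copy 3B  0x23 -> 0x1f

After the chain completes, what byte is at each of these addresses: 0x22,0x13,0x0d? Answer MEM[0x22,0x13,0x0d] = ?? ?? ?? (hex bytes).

[0] 0x04->0x12 len=7 : 26 e7 b1 0e 80 d1 e8
[1] 0x01->0x0d len=6 : 97 2b 6e 26 e7 b1
[2] 0x12->0x20 len=8 : b1 e7 b1 0e 80 d1 e8 b5
[3] 0x23->0x1f len=3 : 0e 80 d1
query mem[0x22]=0xb1, mem[0x13]=0xe7, mem[0x0d]=0x97

MEM[0x22,0x13,0x0d] = b1 e7 97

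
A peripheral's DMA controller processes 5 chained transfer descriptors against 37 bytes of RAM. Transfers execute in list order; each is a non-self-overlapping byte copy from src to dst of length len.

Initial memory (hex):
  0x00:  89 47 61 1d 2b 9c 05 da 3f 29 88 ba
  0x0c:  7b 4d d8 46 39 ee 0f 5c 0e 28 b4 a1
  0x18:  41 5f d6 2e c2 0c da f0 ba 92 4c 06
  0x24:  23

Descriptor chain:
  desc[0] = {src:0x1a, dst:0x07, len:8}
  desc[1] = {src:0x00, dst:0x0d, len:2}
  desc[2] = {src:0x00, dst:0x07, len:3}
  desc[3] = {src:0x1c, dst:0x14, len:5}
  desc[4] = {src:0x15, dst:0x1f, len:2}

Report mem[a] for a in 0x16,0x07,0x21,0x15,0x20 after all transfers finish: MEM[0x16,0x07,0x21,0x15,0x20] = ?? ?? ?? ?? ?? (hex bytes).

MEM[0x16,0x07,0x21,0x15,0x20] = da 89 92 0c da

  after D0: wrote 8B at 0x07 = d62ec20cdaf0ba92
  after D1: wrote 2B at 0x0d = 8947
  after D2: wrote 3B at 0x07 = 894761
  after D3: wrote 5B at 0x14 = c20cdaf0ba
  after D4: wrote 2B at 0x1f = 0cda
query mem[0x16]=0xda, mem[0x07]=0x89, mem[0x21]=0x92, mem[0x15]=0x0c, mem[0x20]=0xda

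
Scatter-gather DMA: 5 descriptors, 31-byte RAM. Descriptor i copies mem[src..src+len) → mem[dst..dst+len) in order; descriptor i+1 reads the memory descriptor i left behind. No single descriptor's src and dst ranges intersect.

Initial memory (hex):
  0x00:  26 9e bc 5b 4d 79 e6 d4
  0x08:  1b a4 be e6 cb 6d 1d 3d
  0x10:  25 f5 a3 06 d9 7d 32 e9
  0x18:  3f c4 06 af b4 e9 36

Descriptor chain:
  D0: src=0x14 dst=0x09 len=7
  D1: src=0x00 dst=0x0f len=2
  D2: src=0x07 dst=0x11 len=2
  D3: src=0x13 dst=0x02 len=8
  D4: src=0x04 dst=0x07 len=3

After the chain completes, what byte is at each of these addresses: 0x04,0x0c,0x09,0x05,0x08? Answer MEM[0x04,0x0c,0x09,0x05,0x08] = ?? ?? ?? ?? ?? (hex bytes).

MEM[0x04,0x0c,0x09,0x05,0x08] = 7d e9 e9 32 32

#0 dst[0x09+7] := {0xd9,0x7d,0x32,0xe9,0x3f,0xc4,0x06}
#1 dst[0x0f+2] := {0x26,0x9e}
#2 dst[0x11+2] := {0xd4,0x1b}
#3 dst[0x02+8] := {0x06,0xd9,0x7d,0x32,0xe9,0x3f,0xc4,0x06}
#4 dst[0x07+3] := {0x7d,0x32,0xe9}
query mem[0x04]=0x7d, mem[0x0c]=0xe9, mem[0x09]=0xe9, mem[0x05]=0x32, mem[0x08]=0x32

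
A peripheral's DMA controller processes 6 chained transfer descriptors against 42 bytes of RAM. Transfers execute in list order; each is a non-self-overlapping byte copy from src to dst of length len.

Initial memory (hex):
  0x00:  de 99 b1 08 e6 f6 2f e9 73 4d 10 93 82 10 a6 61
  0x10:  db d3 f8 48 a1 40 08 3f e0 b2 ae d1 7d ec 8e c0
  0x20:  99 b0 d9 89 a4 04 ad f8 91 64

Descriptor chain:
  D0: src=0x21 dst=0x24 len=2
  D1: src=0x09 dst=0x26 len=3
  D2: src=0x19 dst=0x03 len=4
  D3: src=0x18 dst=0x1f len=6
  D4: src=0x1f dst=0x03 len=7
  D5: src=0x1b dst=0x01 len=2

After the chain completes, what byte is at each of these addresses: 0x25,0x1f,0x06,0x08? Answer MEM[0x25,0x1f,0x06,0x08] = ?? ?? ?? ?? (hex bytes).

MEM[0x25,0x1f,0x06,0x08] = d9 e0 d1 ec

[0] 0x21->0x24 len=2 : b0 d9
[1] 0x09->0x26 len=3 : 4d 10 93
[2] 0x19->0x03 len=4 : b2 ae d1 7d
[3] 0x18->0x1f len=6 : e0 b2 ae d1 7d ec
[4] 0x1f->0x03 len=7 : e0 b2 ae d1 7d ec d9
[5] 0x1b->0x01 len=2 : d1 7d
query mem[0x25]=0xd9, mem[0x1f]=0xe0, mem[0x06]=0xd1, mem[0x08]=0xec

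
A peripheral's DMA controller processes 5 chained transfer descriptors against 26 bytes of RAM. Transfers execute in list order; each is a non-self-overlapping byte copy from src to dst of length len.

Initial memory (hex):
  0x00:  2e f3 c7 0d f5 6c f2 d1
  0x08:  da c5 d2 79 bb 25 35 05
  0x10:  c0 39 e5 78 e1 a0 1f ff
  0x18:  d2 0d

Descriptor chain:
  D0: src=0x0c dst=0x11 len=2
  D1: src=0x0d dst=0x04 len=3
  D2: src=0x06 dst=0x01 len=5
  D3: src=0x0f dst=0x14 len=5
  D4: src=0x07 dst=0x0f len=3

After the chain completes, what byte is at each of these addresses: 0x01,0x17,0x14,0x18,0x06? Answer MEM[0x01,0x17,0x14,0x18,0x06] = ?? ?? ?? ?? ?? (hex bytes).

D0: mem[0x11..0x12] <- [bb 25]
D1: mem[0x04..0x06] <- [25 35 05]
D2: mem[0x01..0x05] <- [05 d1 da c5 d2]
D3: mem[0x14..0x18] <- [05 c0 bb 25 78]
D4: mem[0x0f..0x11] <- [d1 da c5]
query mem[0x01]=0x05, mem[0x17]=0x25, mem[0x14]=0x05, mem[0x18]=0x78, mem[0x06]=0x05

MEM[0x01,0x17,0x14,0x18,0x06] = 05 25 05 78 05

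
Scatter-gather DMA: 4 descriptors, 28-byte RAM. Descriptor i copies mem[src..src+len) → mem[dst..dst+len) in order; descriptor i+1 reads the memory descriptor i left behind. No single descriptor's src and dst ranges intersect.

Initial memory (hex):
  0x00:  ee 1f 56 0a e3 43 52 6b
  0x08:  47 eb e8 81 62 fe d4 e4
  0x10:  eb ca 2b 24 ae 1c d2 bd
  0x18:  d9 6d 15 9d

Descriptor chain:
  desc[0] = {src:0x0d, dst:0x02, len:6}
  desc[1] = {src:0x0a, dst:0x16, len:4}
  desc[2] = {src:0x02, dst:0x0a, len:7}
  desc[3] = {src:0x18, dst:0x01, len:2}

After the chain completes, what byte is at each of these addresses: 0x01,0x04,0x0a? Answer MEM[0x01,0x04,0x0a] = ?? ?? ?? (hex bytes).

MEM[0x01,0x04,0x0a] = 62 e4 fe

D0: mem[0x02..0x07] <- [fe d4 e4 eb ca 2b]
D1: mem[0x16..0x19] <- [e8 81 62 fe]
D2: mem[0x0a..0x10] <- [fe d4 e4 eb ca 2b 47]
D3: mem[0x01..0x02] <- [62 fe]
query mem[0x01]=0x62, mem[0x04]=0xe4, mem[0x0a]=0xfe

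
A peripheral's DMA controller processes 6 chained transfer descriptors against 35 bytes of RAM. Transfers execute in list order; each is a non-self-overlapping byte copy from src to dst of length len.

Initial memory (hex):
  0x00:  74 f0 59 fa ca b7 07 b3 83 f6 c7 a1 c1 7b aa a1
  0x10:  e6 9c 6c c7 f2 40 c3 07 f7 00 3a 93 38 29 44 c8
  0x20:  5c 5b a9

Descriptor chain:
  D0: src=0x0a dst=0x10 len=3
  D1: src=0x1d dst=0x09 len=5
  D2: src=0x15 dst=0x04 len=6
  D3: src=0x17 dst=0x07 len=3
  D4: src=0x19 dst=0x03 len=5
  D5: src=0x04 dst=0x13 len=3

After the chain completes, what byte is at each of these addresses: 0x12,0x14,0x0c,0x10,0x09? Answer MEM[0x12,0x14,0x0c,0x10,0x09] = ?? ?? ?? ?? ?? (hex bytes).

MEM[0x12,0x14,0x0c,0x10,0x09] = c1 93 5c c7 00

  after D0: wrote 3B at 0x10 = c7a1c1
  after D1: wrote 5B at 0x09 = 2944c85c5b
  after D2: wrote 6B at 0x04 = 40c307f7003a
  after D3: wrote 3B at 0x07 = 07f700
  after D4: wrote 5B at 0x03 = 003a933829
  after D5: wrote 3B at 0x13 = 3a9338
query mem[0x12]=0xc1, mem[0x14]=0x93, mem[0x0c]=0x5c, mem[0x10]=0xc7, mem[0x09]=0x00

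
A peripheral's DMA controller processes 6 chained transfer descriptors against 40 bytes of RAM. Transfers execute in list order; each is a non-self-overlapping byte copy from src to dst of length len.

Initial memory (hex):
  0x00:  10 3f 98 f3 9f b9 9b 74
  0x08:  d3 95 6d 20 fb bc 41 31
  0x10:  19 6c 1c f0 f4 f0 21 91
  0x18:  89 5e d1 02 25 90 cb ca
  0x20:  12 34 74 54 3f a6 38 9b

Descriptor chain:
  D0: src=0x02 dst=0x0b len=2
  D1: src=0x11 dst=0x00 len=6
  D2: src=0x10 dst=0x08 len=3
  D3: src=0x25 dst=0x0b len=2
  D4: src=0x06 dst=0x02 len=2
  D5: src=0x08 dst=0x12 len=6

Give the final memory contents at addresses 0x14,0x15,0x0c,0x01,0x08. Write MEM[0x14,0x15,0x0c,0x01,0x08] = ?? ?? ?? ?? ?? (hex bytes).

MEM[0x14,0x15,0x0c,0x01,0x08] = 1c a6 38 1c 19

  after D0: wrote 2B at 0x0b = 98f3
  after D1: wrote 6B at 0x00 = 6c1cf0f4f021
  after D2: wrote 3B at 0x08 = 196c1c
  after D3: wrote 2B at 0x0b = a638
  after D4: wrote 2B at 0x02 = 9b74
  after D5: wrote 6B at 0x12 = 196c1ca638bc
query mem[0x14]=0x1c, mem[0x15]=0xa6, mem[0x0c]=0x38, mem[0x01]=0x1c, mem[0x08]=0x19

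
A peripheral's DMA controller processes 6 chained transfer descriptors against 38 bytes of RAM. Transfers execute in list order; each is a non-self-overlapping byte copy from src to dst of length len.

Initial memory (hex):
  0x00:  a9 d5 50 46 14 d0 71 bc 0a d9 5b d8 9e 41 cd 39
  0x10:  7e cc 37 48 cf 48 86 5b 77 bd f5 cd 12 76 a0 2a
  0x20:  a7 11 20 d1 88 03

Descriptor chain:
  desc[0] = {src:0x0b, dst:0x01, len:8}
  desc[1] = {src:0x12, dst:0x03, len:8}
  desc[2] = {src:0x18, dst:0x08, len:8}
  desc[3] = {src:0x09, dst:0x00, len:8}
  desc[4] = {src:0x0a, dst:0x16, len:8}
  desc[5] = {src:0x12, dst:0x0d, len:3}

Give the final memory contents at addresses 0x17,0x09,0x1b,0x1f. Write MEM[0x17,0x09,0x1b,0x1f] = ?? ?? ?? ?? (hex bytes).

#0 dst[0x01+8] := {0xd8,0x9e,0x41,0xcd,0x39,0x7e,0xcc,0x37}
#1 dst[0x03+8] := {0x37,0x48,0xcf,0x48,0x86,0x5b,0x77,0xbd}
#2 dst[0x08+8] := {0x77,0xbd,0xf5,0xcd,0x12,0x76,0xa0,0x2a}
#3 dst[0x00+8] := {0xbd,0xf5,0xcd,0x12,0x76,0xa0,0x2a,0x7e}
#4 dst[0x16+8] := {0xf5,0xcd,0x12,0x76,0xa0,0x2a,0x7e,0xcc}
#5 dst[0x0d+3] := {0x37,0x48,0xcf}
query mem[0x17]=0xcd, mem[0x09]=0xbd, mem[0x1b]=0x2a, mem[0x1f]=0x2a

MEM[0x17,0x09,0x1b,0x1f] = cd bd 2a 2a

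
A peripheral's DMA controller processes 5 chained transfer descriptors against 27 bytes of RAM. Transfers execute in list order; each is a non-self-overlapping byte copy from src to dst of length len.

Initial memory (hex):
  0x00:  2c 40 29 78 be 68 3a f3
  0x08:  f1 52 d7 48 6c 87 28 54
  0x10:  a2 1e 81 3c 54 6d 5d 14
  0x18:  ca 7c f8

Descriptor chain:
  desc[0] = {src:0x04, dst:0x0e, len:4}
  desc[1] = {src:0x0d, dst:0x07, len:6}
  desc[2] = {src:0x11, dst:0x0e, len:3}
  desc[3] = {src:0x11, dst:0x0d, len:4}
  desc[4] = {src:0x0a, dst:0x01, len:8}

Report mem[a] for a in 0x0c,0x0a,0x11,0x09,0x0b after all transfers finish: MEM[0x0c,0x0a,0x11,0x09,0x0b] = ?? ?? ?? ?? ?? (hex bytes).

MEM[0x0c,0x0a,0x11,0x09,0x0b] = 81 3a f3 68 f3

#0 dst[0x0e+4] := {0xbe,0x68,0x3a,0xf3}
#1 dst[0x07+6] := {0x87,0xbe,0x68,0x3a,0xf3,0x81}
#2 dst[0x0e+3] := {0xf3,0x81,0x3c}
#3 dst[0x0d+4] := {0xf3,0x81,0x3c,0x54}
#4 dst[0x01+8] := {0x3a,0xf3,0x81,0xf3,0x81,0x3c,0x54,0xf3}
query mem[0x0c]=0x81, mem[0x0a]=0x3a, mem[0x11]=0xf3, mem[0x09]=0x68, mem[0x0b]=0xf3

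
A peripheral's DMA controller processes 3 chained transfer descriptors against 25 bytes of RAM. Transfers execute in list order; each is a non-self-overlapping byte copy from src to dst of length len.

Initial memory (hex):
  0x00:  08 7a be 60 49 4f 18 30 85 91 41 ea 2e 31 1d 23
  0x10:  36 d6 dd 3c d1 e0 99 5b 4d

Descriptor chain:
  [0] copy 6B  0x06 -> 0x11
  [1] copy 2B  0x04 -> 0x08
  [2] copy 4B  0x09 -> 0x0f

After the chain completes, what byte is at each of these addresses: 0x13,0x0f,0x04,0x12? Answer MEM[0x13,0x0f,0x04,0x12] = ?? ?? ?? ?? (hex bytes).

D0: mem[0x11..0x16] <- [18 30 85 91 41 ea]
D1: mem[0x08..0x09] <- [49 4f]
D2: mem[0x0f..0x12] <- [4f 41 ea 2e]
query mem[0x13]=0x85, mem[0x0f]=0x4f, mem[0x04]=0x49, mem[0x12]=0x2e

MEM[0x13,0x0f,0x04,0x12] = 85 4f 49 2e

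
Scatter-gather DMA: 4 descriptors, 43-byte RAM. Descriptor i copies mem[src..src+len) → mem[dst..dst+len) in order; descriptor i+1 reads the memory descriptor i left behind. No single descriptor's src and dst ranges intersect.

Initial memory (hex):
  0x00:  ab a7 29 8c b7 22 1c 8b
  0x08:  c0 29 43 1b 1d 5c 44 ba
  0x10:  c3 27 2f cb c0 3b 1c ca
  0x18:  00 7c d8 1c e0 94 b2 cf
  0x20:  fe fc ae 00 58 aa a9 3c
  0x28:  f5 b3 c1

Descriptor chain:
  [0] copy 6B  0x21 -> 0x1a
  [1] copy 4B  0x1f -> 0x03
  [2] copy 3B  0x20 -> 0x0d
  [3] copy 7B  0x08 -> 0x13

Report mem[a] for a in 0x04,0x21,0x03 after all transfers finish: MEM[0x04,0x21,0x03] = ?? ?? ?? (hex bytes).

#0 dst[0x1a+6] := {0xfc,0xae,0x00,0x58,0xaa,0xa9}
#1 dst[0x03+4] := {0xa9,0xfe,0xfc,0xae}
#2 dst[0x0d+3] := {0xfe,0xfc,0xae}
#3 dst[0x13+7] := {0xc0,0x29,0x43,0x1b,0x1d,0xfe,0xfc}
query mem[0x04]=0xfe, mem[0x21]=0xfc, mem[0x03]=0xa9

MEM[0x04,0x21,0x03] = fe fc a9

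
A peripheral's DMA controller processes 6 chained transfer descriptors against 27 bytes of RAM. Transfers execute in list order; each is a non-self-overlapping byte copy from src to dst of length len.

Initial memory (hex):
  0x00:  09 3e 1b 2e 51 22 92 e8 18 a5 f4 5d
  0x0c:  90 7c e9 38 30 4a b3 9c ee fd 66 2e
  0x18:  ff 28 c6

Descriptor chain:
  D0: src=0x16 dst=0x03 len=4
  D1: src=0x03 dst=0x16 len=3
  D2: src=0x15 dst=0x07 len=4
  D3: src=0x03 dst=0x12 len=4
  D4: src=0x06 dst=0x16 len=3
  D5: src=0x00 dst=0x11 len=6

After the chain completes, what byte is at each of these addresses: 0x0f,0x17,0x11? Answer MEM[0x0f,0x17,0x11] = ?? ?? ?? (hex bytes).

[0] 0x16->0x03 len=4 : 66 2e ff 28
[1] 0x03->0x16 len=3 : 66 2e ff
[2] 0x15->0x07 len=4 : fd 66 2e ff
[3] 0x03->0x12 len=4 : 66 2e ff 28
[4] 0x06->0x16 len=3 : 28 fd 66
[5] 0x00->0x11 len=6 : 09 3e 1b 66 2e ff
query mem[0x0f]=0x38, mem[0x17]=0xfd, mem[0x11]=0x09

MEM[0x0f,0x17,0x11] = 38 fd 09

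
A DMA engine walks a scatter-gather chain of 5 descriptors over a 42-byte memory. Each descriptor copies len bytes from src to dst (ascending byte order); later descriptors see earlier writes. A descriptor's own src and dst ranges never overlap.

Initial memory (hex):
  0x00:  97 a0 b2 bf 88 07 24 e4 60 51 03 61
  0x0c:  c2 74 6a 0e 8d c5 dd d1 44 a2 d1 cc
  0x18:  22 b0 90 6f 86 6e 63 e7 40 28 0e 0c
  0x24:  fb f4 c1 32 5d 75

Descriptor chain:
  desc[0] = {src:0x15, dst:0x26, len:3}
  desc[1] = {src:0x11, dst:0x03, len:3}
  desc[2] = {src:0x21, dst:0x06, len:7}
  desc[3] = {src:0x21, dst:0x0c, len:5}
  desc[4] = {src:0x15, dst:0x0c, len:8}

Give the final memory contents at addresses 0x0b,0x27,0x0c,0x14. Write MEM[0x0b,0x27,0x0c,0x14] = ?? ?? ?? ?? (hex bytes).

MEM[0x0b,0x27,0x0c,0x14] = a2 d1 a2 44

[0] 0x15->0x26 len=3 : a2 d1 cc
[1] 0x11->0x03 len=3 : c5 dd d1
[2] 0x21->0x06 len=7 : 28 0e 0c fb f4 a2 d1
[3] 0x21->0x0c len=5 : 28 0e 0c fb f4
[4] 0x15->0x0c len=8 : a2 d1 cc 22 b0 90 6f 86
query mem[0x0b]=0xa2, mem[0x27]=0xd1, mem[0x0c]=0xa2, mem[0x14]=0x44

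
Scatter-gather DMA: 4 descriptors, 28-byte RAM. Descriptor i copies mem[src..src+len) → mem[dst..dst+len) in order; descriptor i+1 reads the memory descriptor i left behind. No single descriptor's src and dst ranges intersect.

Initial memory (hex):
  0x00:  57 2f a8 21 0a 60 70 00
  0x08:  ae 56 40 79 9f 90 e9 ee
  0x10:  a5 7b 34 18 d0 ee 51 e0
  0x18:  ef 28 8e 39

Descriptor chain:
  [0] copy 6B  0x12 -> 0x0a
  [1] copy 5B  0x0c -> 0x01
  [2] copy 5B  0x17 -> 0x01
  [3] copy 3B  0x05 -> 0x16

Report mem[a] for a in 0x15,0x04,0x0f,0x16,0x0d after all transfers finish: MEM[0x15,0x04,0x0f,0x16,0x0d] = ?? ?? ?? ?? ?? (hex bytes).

MEM[0x15,0x04,0x0f,0x16,0x0d] = ee 8e e0 39 ee

D0: mem[0x0a..0x0f] <- [34 18 d0 ee 51 e0]
D1: mem[0x01..0x05] <- [d0 ee 51 e0 a5]
D2: mem[0x01..0x05] <- [e0 ef 28 8e 39]
D3: mem[0x16..0x18] <- [39 70 00]
query mem[0x15]=0xee, mem[0x04]=0x8e, mem[0x0f]=0xe0, mem[0x16]=0x39, mem[0x0d]=0xee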